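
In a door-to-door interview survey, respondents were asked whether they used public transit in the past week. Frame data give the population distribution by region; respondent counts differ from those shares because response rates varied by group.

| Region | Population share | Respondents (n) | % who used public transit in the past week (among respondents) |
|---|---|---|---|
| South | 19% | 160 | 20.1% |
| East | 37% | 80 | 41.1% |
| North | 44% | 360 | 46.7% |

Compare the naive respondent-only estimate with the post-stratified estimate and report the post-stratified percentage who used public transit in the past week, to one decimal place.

39.6%

Without adjustment, the pooled respondent share is:
  (160/600)×20.1 + (80/600)×41.1 + (360/600)×46.7 = 38.86%
Reweighting by population region shares:
  0.19×20.1 + 0.37×41.1 + 0.44×46.7 = 39.574%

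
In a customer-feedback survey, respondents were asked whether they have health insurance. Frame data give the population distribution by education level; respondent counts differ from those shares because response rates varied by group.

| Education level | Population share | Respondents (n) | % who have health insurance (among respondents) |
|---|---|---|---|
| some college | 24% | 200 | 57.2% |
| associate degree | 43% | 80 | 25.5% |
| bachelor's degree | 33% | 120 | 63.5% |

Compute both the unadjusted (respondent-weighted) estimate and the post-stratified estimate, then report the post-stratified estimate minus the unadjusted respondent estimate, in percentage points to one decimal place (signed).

Unadjusted (pooled respondent) estimate weights by respondent counts:
  (200/400)×57.2 + (80/400)×25.5 + (120/400)×63.5 = 52.75%
Post-stratifying to population shares instead:
  0.24×57.2 + 0.43×25.5 + 0.33×63.5 = 45.648%
Difference = 45.648 − 52.75 = -7.102 pp.

-7.1 percentage points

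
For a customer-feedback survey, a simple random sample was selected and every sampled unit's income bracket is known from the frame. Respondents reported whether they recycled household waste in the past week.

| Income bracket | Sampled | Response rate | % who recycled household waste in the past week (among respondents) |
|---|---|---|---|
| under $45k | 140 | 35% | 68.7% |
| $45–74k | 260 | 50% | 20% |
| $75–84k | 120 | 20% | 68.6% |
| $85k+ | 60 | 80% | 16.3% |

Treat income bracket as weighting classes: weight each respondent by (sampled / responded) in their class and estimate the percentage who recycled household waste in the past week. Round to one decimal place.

With weight = n_sampled/n_responded per class, the weighted class total is n_sampled:
  under $45k: 140 × 68.7 = 9618
  $45–74k: 260 × 20 = 5200
  $75–84k: 120 × 68.6 = 8232
  $85k+: 60 × 16.3 = 978
Adjusted estimate = 24,028 / 580 = 41.4276 → 41.4%.

41.4%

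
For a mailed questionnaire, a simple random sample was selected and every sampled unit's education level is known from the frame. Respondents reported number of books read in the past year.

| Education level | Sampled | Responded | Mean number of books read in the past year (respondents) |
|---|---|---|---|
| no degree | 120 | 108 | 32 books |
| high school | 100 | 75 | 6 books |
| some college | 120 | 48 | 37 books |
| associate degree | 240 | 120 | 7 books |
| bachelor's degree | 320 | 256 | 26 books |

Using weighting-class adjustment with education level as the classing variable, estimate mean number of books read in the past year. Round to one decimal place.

Response rates by class: no degree 108/120 = 90%, high school 75/100 = 75%, some college 48/120 = 40%, associate degree 120/240 = 50%, bachelor's degree 256/320 = 80%.
Inverse-response-rate weighting restores each class to its sampled count, so class totals weight by n_sampled:
  no degree: 120 × 32 = 3840
  high school: 100 × 6 = 600
  some college: 120 × 37 = 4440
  associate degree: 240 × 7 = 1680
  bachelor's degree: 320 × 26 = 8320
Adjusted estimate = 18,880 / 900 = 20.9778 → 21.0.

21.0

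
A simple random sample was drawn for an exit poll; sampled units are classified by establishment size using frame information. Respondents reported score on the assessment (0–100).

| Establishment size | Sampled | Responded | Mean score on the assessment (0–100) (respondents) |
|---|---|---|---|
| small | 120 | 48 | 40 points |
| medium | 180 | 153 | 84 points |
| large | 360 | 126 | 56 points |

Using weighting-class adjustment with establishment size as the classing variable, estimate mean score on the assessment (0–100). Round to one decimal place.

60.7

Class response rates: small 48/120 = 40%, medium 153/180 = 85%, large 126/360 = 35%.
With weight = n_sampled/n_responded per class, the weighted class total is n_sampled:
  small: 120 × 40 = 4800
  medium: 180 × 84 = 15,120
  large: 360 × 56 = 20,160
Adjusted estimate = 40,080 / 660 = 60.7273 → 60.7.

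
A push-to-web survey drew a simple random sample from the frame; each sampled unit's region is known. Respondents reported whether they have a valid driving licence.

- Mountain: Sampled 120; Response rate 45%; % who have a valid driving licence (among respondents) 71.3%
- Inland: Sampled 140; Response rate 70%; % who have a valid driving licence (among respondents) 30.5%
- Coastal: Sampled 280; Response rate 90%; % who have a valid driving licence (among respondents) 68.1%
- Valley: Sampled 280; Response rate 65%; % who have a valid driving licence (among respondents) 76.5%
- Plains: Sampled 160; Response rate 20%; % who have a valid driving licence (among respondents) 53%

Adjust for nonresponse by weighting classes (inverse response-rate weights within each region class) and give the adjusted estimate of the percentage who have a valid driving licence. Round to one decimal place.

63.1%

Weighting each respondent by the inverse class response rate inflates each class back to its sampled size, so the class weight is n_sampled:
  Mountain: 120 × 71.3 = 8556
  Inland: 140 × 30.5 = 4270
  Coastal: 280 × 68.1 = 19,068
  Valley: 280 × 76.5 = 21,420
  Plains: 160 × 53 = 8480
Adjusted estimate = 61,794 / 980 = 63.0551 → 63.1%.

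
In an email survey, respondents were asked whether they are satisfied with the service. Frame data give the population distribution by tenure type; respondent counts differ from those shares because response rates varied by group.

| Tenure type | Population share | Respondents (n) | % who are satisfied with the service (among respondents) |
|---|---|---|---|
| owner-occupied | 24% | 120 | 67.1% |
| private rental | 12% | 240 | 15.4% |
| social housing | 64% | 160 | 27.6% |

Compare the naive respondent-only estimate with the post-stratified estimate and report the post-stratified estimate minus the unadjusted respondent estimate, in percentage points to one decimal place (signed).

+4.5 percentage points

Without adjustment, the pooled respondent share is:
  (120/520)×67.1 + (240/520)×15.4 + (160/520)×27.6 = 31.0846%
Post-stratified estimate weights by population shares:
  0.24×67.1 + 0.12×15.4 + 0.64×27.6 = 35.616%
Difference = 35.616 − 31.0846 = 4.5314 pp.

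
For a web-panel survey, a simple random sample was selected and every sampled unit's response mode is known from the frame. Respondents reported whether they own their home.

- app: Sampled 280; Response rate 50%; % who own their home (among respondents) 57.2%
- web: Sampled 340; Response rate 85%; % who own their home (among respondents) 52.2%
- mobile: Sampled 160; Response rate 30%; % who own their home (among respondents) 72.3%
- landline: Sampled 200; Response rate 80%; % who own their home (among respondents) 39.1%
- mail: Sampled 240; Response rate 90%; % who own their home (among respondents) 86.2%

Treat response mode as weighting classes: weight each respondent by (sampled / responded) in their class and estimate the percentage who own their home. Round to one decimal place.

60.5%

Each respondent's weight = sampled/responded in their class; summing within a class gives n_sampled, so:
  app: 280 × 57.2 = 16,016
  web: 340 × 52.2 = 17,748
  mobile: 160 × 72.3 = 11,568
  landline: 200 × 39.1 = 7820
  mail: 240 × 86.2 = 20,688
Adjusted estimate = 73,840 / 1,220 = 60.5246 → 60.5%.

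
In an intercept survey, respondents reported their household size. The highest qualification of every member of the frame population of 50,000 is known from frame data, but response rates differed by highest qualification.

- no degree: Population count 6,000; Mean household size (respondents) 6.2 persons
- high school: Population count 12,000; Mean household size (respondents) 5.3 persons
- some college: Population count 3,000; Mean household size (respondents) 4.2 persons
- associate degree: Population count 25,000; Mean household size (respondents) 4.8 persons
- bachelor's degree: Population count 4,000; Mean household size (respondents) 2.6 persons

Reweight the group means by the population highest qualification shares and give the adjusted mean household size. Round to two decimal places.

4.88

Each cell contributes population-share × respondent value:
  no degree: (6,000/50,000) × 6.2 = 0.744
  high school: (12,000/50,000) × 5.3 = 1.272
  some college: (3,000/50,000) × 4.2 = 0.252
  associate degree: (25,000/50,000) × 4.8 = 2.4
  bachelor's degree: (4,000/50,000) × 2.6 = 0.208
Post-stratified estimate = 4.876 → 4.88.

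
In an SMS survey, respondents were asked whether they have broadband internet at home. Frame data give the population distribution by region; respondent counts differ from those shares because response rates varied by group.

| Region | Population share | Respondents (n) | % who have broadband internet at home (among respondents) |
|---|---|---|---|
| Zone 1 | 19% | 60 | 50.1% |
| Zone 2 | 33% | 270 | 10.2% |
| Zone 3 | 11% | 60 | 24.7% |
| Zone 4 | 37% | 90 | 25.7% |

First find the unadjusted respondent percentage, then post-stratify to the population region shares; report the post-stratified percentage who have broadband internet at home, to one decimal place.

25.1%

Naive respondent-only estimate (weights = respondent counts):
  (60/480)×50.1 + (270/480)×10.2 + (60/480)×24.7 + (90/480)×25.7 = 19.9062%
Post-stratified estimate weights by population shares:
  0.19×50.1 + 0.33×10.2 + 0.11×24.7 + 0.37×25.7 = 25.111%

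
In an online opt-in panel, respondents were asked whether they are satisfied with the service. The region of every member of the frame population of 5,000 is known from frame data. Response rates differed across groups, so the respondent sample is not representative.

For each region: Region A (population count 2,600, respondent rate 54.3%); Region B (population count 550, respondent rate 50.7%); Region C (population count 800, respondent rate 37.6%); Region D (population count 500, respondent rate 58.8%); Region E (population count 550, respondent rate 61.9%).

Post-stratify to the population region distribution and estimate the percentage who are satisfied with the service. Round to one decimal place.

52.5%

Reweight to the known region distribution:
  Region A: (2,600/5,000) × 54.3 = 28.236
  Region B: (550/5,000) × 50.7 = 5.577
  Region C: (800/5,000) × 37.6 = 6.016
  Region D: (500/5,000) × 58.8 = 5.88
  Region E: (550/5,000) × 61.9 = 6.809
Post-stratified estimate = 52.518 → 52.5%.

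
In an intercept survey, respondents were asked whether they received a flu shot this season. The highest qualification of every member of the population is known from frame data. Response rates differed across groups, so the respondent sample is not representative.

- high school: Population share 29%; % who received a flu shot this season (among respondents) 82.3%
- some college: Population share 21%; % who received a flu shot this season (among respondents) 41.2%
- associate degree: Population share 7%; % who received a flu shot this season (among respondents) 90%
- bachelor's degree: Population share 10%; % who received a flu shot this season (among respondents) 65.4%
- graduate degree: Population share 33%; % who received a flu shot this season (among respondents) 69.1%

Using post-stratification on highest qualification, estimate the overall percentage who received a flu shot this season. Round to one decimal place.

68.2%

Each cell contributes population-share × respondent value:
  high school: 0.29 × 82.3 = 23.867
  some college: 0.21 × 41.2 = 8.652
  associate degree: 0.07 × 90 = 6.3
  bachelor's degree: 0.1 × 65.4 = 6.54
  graduate degree: 0.33 × 69.1 = 22.803
Post-stratified estimate = 68.162 → 68.2%.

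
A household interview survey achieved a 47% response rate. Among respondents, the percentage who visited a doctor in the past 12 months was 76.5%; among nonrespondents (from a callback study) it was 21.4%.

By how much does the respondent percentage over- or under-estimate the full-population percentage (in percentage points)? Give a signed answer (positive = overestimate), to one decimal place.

+29.2 percentage points

Nonresponse fraction = 1 − 0.47 = 0.53.
Bias = (nonresponse fraction) × (respondent percentage − nonrespondent percentage)
     = 0.53 × (76.5 − 21.4) = 0.53 × 55.1 = 29.203.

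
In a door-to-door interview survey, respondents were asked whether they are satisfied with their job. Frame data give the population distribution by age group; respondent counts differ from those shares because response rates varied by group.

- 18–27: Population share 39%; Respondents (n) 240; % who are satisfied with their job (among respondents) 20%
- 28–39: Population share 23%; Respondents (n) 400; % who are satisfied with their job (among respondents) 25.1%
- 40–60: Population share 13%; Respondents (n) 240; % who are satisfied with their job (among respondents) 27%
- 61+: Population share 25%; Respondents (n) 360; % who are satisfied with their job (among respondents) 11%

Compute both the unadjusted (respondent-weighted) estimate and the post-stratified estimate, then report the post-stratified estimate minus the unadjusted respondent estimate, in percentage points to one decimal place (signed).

-0.6 percentage points

Without adjustment, the pooled respondent share is:
  (240/1240)×20 + (400/1240)×25.1 + (240/1240)×27 + (360/1240)×11 = 20.3871%
Post-stratifying to population shares instead:
  0.39×20 + 0.23×25.1 + 0.13×27 + 0.25×11 = 19.833%
Difference = 19.833 − 20.3871 = -0.5541 pp.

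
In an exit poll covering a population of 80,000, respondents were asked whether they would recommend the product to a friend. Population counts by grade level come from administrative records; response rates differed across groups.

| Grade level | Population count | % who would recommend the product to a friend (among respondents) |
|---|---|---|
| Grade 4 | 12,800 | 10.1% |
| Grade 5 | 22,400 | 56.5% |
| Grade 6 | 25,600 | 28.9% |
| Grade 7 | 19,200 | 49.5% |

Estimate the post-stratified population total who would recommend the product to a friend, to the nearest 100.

30,900

Estimated count per cell = population count × respondent percentage:
  Grade 4: 12,800 × 10.1% = 1292.8
  Grade 5: 22,400 × 56.5% = 12,656
  Grade 6: 25,600 × 28.9% = 7398.4
  Grade 7: 19,200 × 49.5% = 9504
Estimated total = 30851.2 → 30,900.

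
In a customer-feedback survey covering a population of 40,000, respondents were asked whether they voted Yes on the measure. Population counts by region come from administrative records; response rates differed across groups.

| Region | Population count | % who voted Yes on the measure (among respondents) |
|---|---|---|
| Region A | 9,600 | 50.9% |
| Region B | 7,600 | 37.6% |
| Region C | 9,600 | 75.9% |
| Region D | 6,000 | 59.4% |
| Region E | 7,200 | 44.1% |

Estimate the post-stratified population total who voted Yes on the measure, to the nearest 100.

Estimated count per cell = population count × respondent percentage:
  Region A: 9,600 × 50.9% = 4886.4
  Region B: 7,600 × 37.6% = 2857.6
  Region C: 9,600 × 75.9% = 7286.4
  Region D: 6,000 × 59.4% = 3564
  Region E: 7,200 × 44.1% = 3175.2
Estimated total = 21769.6 → 21,800.

21,800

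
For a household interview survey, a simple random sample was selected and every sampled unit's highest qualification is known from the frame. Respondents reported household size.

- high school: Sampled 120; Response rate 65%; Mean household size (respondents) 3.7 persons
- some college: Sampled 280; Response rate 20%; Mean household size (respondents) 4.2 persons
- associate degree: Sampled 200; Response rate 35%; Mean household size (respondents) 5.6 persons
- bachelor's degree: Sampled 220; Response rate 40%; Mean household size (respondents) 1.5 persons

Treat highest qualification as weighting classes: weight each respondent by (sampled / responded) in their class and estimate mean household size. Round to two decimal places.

3.74

With weight = n_sampled/n_responded per class, the weighted class total is n_sampled:
  high school: 120 × 3.7 = 444
  some college: 280 × 4.2 = 1176
  associate degree: 200 × 5.6 = 1120
  bachelor's degree: 220 × 1.5 = 330
Adjusted estimate = 3070 / 820 = 3.7439 → 3.74.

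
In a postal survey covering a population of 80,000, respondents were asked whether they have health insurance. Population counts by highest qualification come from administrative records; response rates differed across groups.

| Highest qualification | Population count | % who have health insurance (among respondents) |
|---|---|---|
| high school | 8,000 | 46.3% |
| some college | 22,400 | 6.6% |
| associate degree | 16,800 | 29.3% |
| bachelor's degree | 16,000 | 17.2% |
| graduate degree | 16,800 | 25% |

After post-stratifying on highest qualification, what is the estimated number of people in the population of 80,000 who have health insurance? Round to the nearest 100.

Estimated count per cell = population count × respondent percentage:
  high school: 8,000 × 46.3% = 3704
  some college: 22,400 × 6.6% = 1478.4
  associate degree: 16,800 × 29.3% = 4922.4
  bachelor's degree: 16,000 × 17.2% = 2752
  graduate degree: 16,800 × 25% = 4200
Estimated total = 17056.8 → 17,100.

17,100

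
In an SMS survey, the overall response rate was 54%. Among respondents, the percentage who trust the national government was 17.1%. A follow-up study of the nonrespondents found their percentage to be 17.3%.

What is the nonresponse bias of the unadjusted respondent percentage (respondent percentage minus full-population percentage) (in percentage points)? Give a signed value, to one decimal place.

-0.1 percentage points

Nonresponse fraction = 1 − 0.54 = 0.46.
Bias = (nonresponse fraction) × (respondent percentage − nonrespondent percentage)
     = 0.46 × (17.1 − 17.3) = 0.46 × -0.2 = -0.092.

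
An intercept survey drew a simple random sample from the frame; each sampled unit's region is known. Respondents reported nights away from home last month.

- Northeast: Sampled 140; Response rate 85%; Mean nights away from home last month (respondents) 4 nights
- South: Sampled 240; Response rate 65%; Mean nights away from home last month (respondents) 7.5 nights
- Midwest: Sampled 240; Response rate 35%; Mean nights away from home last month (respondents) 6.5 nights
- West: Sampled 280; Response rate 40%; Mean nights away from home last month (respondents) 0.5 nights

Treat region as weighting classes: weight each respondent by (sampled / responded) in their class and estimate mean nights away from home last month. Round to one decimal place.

Weighting each respondent by the inverse class response rate inflates each class back to its sampled size, so the class weight is n_sampled:
  Northeast: 140 × 4 = 560
  South: 240 × 7.5 = 1800
  Midwest: 240 × 6.5 = 1560
  West: 280 × 0.5 = 140
Adjusted estimate = 4060 / 900 = 4.51111 → 4.5.

4.5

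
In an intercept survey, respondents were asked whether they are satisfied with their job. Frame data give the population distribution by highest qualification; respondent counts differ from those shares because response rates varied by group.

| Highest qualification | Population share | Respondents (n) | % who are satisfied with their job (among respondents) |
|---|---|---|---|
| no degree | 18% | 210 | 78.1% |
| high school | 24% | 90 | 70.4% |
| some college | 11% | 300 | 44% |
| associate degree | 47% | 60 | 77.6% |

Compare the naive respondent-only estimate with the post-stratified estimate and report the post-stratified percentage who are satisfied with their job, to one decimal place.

Naive respondent-only estimate (weights = respondent counts):
  (210/660)×78.1 + (90/660)×70.4 + (300/660)×44 + (60/660)×77.6 = 61.5045%
Post-stratified estimate weights by population shares:
  0.18×78.1 + 0.24×70.4 + 0.11×44 + 0.47×77.6 = 72.266%

72.3%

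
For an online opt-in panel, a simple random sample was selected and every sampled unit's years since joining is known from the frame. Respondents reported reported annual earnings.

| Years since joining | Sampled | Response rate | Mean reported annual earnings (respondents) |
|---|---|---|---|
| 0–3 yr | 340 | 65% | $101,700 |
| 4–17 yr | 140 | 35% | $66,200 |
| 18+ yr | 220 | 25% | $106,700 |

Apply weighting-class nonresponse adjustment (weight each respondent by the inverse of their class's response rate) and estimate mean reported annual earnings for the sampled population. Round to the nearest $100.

$96,200

Inverse-response-rate weighting restores each class to its sampled count, so class totals weight by n_sampled:
  0–3 yr: 340 × 101,700 = 34,578,000
  4–17 yr: 140 × 66,200 = 9,268,000
  18+ yr: 220 × 106,700 = 23,474,000
Adjusted estimate = 67,320,000 / 700 = 96171.4 → $96,200.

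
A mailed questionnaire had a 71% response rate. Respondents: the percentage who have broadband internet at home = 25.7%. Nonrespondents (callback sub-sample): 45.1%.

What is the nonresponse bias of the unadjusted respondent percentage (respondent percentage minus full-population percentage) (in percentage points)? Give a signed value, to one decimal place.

-5.6 percentage points

Nonresponse fraction = 1 − 0.71 = 0.29.
Bias = (nonresponse fraction) × (respondent percentage − nonrespondent percentage)
     = 0.29 × (25.7 − 45.1) = 0.29 × -19.4 = -5.626.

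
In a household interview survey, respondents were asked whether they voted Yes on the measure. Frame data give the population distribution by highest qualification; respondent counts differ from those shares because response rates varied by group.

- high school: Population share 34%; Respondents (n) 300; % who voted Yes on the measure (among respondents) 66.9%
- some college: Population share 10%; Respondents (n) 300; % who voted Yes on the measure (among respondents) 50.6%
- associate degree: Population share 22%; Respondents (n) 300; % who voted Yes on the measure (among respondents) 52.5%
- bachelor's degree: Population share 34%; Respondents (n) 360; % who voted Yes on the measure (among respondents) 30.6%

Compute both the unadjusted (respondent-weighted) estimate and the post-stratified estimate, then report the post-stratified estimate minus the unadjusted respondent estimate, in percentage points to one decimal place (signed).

Unadjusted (pooled respondent) estimate weights by respondent counts:
  (300/1260)×66.9 + (300/1260)×50.6 + (300/1260)×52.5 + (360/1260)×30.6 = 49.219%
Reweighting by population highest qualification shares:
  0.34×66.9 + 0.1×50.6 + 0.22×52.5 + 0.34×30.6 = 49.76%
Difference = 49.76 − 49.219 = 0.541 pp.

+0.5 percentage points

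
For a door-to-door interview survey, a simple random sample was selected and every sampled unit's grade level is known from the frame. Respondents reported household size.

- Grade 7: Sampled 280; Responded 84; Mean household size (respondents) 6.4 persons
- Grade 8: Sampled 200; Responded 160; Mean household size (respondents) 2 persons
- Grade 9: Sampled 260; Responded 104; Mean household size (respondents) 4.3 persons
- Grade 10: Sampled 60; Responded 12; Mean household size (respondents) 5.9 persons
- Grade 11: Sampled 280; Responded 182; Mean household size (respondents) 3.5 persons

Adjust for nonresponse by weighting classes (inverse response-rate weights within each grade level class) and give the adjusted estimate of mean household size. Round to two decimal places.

4.30

Class response rates: Grade 7 84/280 = 30%, Grade 8 160/200 = 80%, Grade 9 104/260 = 40%, Grade 10 12/60 = 20%, Grade 11 182/280 = 65%.
Each respondent's weight = sampled/responded in their class; summing within a class gives n_sampled, so:
  Grade 7: 280 × 6.4 = 1792
  Grade 8: 200 × 2 = 400
  Grade 9: 260 × 4.3 = 1118
  Grade 10: 60 × 5.9 = 354
  Grade 11: 280 × 3.5 = 980
Adjusted estimate = 4644 / 1,080 = 4.3 → 4.30.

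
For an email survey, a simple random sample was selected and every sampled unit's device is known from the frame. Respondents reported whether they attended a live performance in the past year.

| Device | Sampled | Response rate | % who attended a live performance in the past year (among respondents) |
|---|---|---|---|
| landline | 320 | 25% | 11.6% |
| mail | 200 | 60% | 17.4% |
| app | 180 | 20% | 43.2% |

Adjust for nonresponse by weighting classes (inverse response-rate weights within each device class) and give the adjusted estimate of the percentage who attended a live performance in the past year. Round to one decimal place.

21.4%

Inverse-response-rate weighting restores each class to its sampled count, so class totals weight by n_sampled:
  landline: 320 × 11.6 = 3712
  mail: 200 × 17.4 = 3480
  app: 180 × 43.2 = 7776
Adjusted estimate = 14,968 / 700 = 21.3829 → 21.4%.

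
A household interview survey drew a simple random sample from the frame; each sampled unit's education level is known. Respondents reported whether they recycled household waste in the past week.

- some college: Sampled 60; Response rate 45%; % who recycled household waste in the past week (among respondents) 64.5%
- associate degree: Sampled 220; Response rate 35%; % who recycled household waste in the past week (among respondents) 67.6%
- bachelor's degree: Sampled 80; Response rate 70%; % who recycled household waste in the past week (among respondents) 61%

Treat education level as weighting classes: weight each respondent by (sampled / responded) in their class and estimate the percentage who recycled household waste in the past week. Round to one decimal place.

Each respondent's weight = sampled/responded in their class; summing within a class gives n_sampled, so:
  some college: 60 × 64.5 = 3870
  associate degree: 220 × 67.6 = 14872
  bachelor's degree: 80 × 61 = 4880
Adjusted estimate = 23,622 / 360 = 65.6167 → 65.6%.

65.6%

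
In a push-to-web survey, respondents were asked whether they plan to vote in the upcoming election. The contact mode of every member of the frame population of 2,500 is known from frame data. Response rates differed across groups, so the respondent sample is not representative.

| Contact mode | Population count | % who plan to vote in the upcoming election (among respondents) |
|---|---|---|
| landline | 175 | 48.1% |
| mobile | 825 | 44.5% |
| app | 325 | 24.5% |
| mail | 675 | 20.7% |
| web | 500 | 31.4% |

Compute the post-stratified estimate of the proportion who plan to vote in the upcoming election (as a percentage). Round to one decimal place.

33.1%

Each cell contributes population-share × respondent value:
  landline: (175/2,500) × 48.1 = 3.367
  mobile: (825/2,500) × 44.5 = 14.685
  app: (325/2,500) × 24.5 = 3.185
  mail: (675/2,500) × 20.7 = 5.589
  web: (500/2,500) × 31.4 = 6.28
Post-stratified estimate = 33.106 → 33.1%.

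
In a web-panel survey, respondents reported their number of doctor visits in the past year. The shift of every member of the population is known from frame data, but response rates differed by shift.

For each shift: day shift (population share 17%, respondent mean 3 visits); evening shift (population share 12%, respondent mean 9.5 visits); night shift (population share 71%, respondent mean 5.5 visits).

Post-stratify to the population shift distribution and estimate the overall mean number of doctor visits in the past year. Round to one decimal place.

5.6

Reweight to the known shift distribution:
  day shift: 0.17 × 3 = 0.51
  evening shift: 0.12 × 9.5 = 1.14
  night shift: 0.71 × 5.5 = 3.905
Post-stratified estimate = 5.555 → 5.6.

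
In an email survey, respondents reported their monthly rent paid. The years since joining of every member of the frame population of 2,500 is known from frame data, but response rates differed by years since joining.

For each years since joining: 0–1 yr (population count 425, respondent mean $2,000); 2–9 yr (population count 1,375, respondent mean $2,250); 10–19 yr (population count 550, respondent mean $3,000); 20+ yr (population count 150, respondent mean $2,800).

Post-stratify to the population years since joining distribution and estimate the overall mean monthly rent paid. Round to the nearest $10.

$2,410

Reweight to the known years since joining distribution:
  0–1 yr: (425/2,500) × 2000 = 340
  2–9 yr: (1,375/2,500) × 2250 = 1237.5
  10–19 yr: (550/2,500) × 3000 = 660
  20+ yr: (150/2,500) × 2800 = 168
Post-stratified estimate = 2405.5 → $2,410.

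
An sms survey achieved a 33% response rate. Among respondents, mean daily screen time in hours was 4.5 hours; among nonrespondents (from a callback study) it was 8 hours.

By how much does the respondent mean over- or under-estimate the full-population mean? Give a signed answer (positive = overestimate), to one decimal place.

Nonresponse fraction = 1 − 0.33 = 0.67.
Bias = (nonresponse fraction) × (respondent mean − nonrespondent mean)
     = 0.67 × (4.5 − 8) = 0.67 × -3.5 = -2.345.

-2.3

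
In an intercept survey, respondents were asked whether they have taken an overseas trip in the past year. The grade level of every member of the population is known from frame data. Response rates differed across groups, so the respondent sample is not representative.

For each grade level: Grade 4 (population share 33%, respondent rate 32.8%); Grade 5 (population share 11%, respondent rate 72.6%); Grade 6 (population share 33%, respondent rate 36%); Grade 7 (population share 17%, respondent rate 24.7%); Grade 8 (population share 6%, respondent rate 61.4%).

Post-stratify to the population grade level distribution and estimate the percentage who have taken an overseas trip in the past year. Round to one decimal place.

38.6%

Each cell contributes population-share × respondent value:
  Grade 4: 0.33 × 32.8 = 10.824
  Grade 5: 0.11 × 72.6 = 7.986
  Grade 6: 0.33 × 36 = 11.88
  Grade 7: 0.17 × 24.7 = 4.199
  Grade 8: 0.06 × 61.4 = 3.684
Post-stratified estimate = 38.573 → 38.6%.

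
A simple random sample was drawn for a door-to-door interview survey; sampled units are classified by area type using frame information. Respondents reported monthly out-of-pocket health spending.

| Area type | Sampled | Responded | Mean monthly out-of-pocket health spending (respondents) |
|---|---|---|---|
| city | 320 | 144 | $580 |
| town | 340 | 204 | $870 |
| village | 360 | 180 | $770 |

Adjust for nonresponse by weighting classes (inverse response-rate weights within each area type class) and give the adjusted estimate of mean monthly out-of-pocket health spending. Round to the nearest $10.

$740

Response rates by class: city 144/320 = 45%, town 204/340 = 60%, village 180/360 = 50%.
Inverse-response-rate weighting restores each class to its sampled count, so class totals weight by n_sampled:
  city: 320 × 580 = 185,600
  town: 340 × 870 = 295,800
  village: 360 × 770 = 277,200
Adjusted estimate = 758,600 / 1,020 = 743.725 → $740.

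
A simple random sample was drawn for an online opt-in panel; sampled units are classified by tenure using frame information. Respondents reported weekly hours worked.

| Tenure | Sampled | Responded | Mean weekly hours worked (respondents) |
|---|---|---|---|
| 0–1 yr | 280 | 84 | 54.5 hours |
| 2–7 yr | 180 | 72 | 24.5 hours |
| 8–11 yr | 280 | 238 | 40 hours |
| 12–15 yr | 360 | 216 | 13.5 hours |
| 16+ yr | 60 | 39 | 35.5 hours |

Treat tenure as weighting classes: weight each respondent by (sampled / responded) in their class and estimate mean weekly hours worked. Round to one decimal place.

Response rates by class: 0–1 yr 84/280 = 30%, 2–7 yr 72/180 = 40%, 8–11 yr 238/280 = 85%, 12–15 yr 216/360 = 60%, 16+ yr 39/60 = 65%.
Weighting each respondent by the inverse class response rate inflates each class back to its sampled size, so the class weight is n_sampled:
  0–1 yr: 280 × 54.5 = 15,260
  2–7 yr: 180 × 24.5 = 4410
  8–11 yr: 280 × 40 = 11,200
  12–15 yr: 360 × 13.5 = 4860
  16+ yr: 60 × 35.5 = 2130
Adjusted estimate = 37,860 / 1,160 = 32.6379 → 32.6.

32.6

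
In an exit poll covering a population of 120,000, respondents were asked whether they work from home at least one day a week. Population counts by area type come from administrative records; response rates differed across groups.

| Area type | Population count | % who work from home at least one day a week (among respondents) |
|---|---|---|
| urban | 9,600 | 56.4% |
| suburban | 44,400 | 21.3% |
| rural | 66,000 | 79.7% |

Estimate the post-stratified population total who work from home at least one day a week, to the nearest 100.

67,500

Each cell contributes its population count × the respondent rate:
  urban: 9,600 × 56.4% = 5414.4
  suburban: 44,400 × 21.3% = 9457.2
  rural: 66,000 × 79.7% = 52,602
Estimated total = 67473.6 → 67,500.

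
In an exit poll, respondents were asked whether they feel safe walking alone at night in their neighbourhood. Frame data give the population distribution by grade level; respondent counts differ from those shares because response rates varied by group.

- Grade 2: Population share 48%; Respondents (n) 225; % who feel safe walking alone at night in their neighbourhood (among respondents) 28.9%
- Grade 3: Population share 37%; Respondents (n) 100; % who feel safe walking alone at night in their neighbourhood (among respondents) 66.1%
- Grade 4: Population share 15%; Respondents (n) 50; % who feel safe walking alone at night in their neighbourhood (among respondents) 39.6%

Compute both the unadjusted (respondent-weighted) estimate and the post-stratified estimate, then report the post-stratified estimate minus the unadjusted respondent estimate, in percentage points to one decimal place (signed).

Unadjusted (pooled respondent) estimate weights by respondent counts:
  (225/375)×28.9 + (100/375)×66.1 + (50/375)×39.6 = 40.2467%
Post-stratified estimate weights by population shares:
  0.48×28.9 + 0.37×66.1 + 0.15×39.6 = 44.269%
Difference = 44.269 − 40.2467 = 4.0223 pp.

+4.0 percentage points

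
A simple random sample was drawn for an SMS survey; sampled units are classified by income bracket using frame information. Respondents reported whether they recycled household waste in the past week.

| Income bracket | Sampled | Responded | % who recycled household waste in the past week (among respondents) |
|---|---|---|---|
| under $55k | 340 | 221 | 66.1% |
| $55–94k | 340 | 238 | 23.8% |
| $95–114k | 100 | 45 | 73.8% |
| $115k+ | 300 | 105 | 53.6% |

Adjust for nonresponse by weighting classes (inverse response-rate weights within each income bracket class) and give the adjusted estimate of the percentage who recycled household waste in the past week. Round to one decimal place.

50.0%

Class response rates: under $55k 221/340 = 65%, $55–94k 238/340 = 70%, $95–114k 45/100 = 45%, $115k+ 105/300 = 35%.
With weight = n_sampled/n_responded per class, the weighted class total is n_sampled:
  under $55k: 340 × 66.1 = 22474
  $55–94k: 340 × 23.8 = 8092
  $95–114k: 100 × 73.8 = 7380
  $115k+: 300 × 53.6 = 16,080
Adjusted estimate = 54,026 / 1,080 = 50.0241 → 50.0%.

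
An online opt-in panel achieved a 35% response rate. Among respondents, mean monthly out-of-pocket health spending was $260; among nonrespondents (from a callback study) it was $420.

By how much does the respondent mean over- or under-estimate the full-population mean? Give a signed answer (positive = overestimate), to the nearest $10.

-$100

Nonresponse fraction = 1 − 0.35 = 0.65.
Bias = (nonresponse fraction) × (respondent mean − nonrespondent mean)
     = 0.65 × (260 − 420) = 0.65 × -160 = -104.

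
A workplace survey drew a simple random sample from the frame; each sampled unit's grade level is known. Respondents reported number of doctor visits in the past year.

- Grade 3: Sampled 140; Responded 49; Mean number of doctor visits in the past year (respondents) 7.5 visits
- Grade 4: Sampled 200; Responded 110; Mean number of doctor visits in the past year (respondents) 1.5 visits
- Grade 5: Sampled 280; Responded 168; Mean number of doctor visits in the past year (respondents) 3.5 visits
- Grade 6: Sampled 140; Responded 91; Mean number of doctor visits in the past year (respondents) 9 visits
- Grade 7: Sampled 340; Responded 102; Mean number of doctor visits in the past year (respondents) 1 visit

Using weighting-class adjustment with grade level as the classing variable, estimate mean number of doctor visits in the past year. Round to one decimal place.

Response rates by class: Grade 3 49/140 = 35%, Grade 4 110/200 = 55%, Grade 5 168/280 = 60%, Grade 6 91/140 = 65%, Grade 7 102/340 = 30%.
With weight = n_sampled/n_responded per class, the weighted class total is n_sampled:
  Grade 3: 140 × 7.5 = 1050
  Grade 4: 200 × 1.5 = 300
  Grade 5: 280 × 3.5 = 980
  Grade 6: 140 × 9 = 1260
  Grade 7: 340 × 1 = 340
Adjusted estimate = 3930 / 1,100 = 3.57273 → 3.6.

3.6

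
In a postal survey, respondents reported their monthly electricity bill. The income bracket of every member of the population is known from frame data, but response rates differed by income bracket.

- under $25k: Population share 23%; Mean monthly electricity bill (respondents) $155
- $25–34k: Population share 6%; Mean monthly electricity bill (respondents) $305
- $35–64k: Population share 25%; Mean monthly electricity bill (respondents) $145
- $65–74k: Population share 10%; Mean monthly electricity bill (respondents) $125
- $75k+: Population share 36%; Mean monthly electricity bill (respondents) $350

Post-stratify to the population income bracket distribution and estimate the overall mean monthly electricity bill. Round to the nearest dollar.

Each cell contributes population-share × respondent value:
  under $25k: 0.23 × 155 = 35.65
  $25–34k: 0.06 × 305 = 18.3
  $35–64k: 0.25 × 145 = 36.25
  $65–74k: 0.1 × 125 = 12.5
  $75k+: 0.36 × 350 = 126
Post-stratified estimate = 228.7 → $229.

$229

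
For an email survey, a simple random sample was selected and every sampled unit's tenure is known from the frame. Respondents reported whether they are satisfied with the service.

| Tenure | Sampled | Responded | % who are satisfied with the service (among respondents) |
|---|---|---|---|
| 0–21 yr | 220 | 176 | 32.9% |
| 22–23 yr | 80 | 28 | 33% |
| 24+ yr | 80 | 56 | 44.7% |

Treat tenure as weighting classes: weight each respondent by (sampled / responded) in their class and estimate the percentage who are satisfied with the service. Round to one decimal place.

Response rates by class: 0–21 yr 176/220 = 80%, 22–23 yr 28/80 = 35%, 24+ yr 56/80 = 70%.
Weighting each respondent by the inverse class response rate inflates each class back to its sampled size, so the class weight is n_sampled:
  0–21 yr: 220 × 32.9 = 7238
  22–23 yr: 80 × 33 = 2640
  24+ yr: 80 × 44.7 = 3576
Adjusted estimate = 13,454 / 380 = 35.4053 → 35.4%.

35.4%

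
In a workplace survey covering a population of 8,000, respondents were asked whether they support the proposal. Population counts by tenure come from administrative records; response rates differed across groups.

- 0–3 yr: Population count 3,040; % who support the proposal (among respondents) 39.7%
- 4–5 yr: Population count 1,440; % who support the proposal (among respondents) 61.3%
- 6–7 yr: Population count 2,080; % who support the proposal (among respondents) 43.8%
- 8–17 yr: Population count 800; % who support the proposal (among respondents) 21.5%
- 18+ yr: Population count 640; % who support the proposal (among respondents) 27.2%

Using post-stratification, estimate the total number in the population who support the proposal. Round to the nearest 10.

3,350

Estimated count per cell = population count × respondent percentage:
  0–3 yr: 3,040 × 39.7% = 1206.88
  4–5 yr: 1,440 × 61.3% = 882.72
  6–7 yr: 2,080 × 43.8% = 911.04
  8–17 yr: 800 × 21.5% = 172
  18+ yr: 640 × 27.2% = 174.08
Estimated total = 3346.72 → 3,350.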